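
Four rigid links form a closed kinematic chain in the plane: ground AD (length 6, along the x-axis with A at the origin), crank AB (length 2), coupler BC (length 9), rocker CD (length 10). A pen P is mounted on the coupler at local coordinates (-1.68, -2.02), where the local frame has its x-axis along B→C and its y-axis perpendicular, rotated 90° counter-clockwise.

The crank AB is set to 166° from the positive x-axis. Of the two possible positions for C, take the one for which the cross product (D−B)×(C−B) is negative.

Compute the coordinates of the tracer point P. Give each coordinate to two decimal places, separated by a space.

A=(0,0), D=(6.00,0)
B = A + 2.00·(cos166°, sin166°) = (-1.9406, 0.4838)
|BD| = 7.9553
circle(B,9.00) ∩ circle(D,10.00): a=2.7835, h=8.5587
  candidates: C₊=(1.3583,8.8575) cross=68.088; C₋=(0.3172,-8.2284) cross=-68.088
  mode - wants cross < 0 → take C=(0.3172,-8.2284) (cross=-68.088)
ex = (C−B)/|BC| = (0.2509,-0.9680); ey = (0.9680,0.2509)
P = B + -1.68·ex + -2.02·ey = (-4.3175,1.6034)

-4.32 1.60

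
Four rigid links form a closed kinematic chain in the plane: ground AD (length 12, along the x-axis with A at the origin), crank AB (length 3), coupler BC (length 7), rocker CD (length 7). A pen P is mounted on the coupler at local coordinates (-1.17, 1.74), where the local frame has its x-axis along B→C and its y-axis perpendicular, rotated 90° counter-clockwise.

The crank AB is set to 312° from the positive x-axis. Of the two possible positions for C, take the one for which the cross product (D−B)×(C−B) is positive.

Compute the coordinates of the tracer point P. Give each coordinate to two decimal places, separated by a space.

A=(0,0), D=(12.00,0)
B = A + 3.00·(cos312°, sin312°) = (2.0074, -2.2294)
|BD| = 10.2383
circle(B,7.00) ∩ circle(D,7.00): a=5.1191, h=4.7743
  candidates: C₊=(5.9641,3.5451) cross=48.881; C₋=(8.0433,-5.7745) cross=-48.881
  mode + wants cross > 0 → take C=(5.9641,3.5451) (cross=48.881)
ex = (C−B)/|BC| = (0.5652,0.8249); ey = (-0.8249,0.5652)
P = B + -1.17·ex + 1.74·ey = (-0.0893,-2.2111)

-0.09 -2.21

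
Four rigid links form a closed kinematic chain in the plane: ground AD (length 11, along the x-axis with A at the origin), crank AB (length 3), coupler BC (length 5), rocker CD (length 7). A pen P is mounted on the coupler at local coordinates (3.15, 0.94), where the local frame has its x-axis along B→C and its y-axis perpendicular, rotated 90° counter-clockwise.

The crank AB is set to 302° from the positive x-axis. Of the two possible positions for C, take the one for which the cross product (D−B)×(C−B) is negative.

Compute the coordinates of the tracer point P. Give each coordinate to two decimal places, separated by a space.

4.81 -3.20

A=(0,0), D=(11.00,0)
B = A + 3.00·(cos302°, sin302°) = (1.5898, -2.5441)
|BD| = 9.7481
circle(B,5.00) ∩ circle(D,7.00): a=3.6430, h=3.4247
  candidates: C₊=(4.2127,1.7126) cross=33.384; C₋=(6.0003,-4.8993) cross=-33.384
  mode - wants cross < 0 → take C=(6.0003,-4.8993) (cross=-33.384)
ex = (C−B)/|BC| = (0.8821,-0.4710); ey = (0.4710,0.8821)
P = B + 3.15·ex + 0.94·ey = (4.8112,-3.1987)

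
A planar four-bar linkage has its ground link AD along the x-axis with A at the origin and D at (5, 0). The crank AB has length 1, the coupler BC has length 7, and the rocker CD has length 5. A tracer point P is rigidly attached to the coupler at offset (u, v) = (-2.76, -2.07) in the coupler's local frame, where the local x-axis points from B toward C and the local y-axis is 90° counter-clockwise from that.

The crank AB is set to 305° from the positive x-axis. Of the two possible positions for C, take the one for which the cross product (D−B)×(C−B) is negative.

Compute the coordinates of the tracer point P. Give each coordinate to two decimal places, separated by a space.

-2.87 -0.94

A=(0,0), D=(5.00,0)
B = A + 1.00·(cos305°, sin305°) = (0.5736, -0.8192)
|BD| = 4.5016
circle(B,7.00) ∩ circle(D,5.00): a=4.9165, h=4.9828
  candidates: C₊=(4.5013,4.9751) cross=22.430; C₋=(6.3147,-4.8241) cross=-22.430
  mode - wants cross < 0 → take C=(6.3147,-4.8241) (cross=-22.430)
ex = (C−B)/|BC| = (0.8202,-0.5721); ey = (0.5721,0.8202)
P = B + -2.76·ex + -2.07·ey = (-2.8744,-0.9378)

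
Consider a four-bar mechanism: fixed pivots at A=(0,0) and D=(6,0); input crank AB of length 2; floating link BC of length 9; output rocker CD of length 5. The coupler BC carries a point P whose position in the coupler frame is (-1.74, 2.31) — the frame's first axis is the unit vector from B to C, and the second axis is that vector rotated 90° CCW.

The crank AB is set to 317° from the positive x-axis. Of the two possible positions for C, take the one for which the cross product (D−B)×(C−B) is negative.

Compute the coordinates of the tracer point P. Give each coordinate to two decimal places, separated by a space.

-0.01 1.12

A=(0,0), D=(6.00,0)
B = A + 2.00·(cos317°, sin317°) = (1.4627, -1.3640)
|BD| = 4.7379
circle(B,9.00) ∩ circle(D,5.00): a=8.2788, h=3.5302
  candidates: C₊=(8.3747,4.4001) cross=16.726; C₋=(10.4073,-2.3613) cross=-16.726
  mode - wants cross < 0 → take C=(10.4073,-2.3613) (cross=-16.726)
ex = (C−B)/|BC| = (0.9938,-0.1108); ey = (0.1108,0.9938)
P = B + -1.74·ex + 2.31·ey = (-0.0106,1.1246)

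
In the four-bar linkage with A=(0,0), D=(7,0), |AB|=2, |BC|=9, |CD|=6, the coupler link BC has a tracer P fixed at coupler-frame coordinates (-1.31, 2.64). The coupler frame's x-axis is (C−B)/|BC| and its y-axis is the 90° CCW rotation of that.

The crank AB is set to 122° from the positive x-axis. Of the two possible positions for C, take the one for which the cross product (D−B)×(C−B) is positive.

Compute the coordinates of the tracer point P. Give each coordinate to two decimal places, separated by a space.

A=(0,0), D=(7.00,0)
B = A + 2.00·(cos122°, sin122°) = (-1.0598, 1.6961)
|BD| = 8.2364
circle(B,9.00) ∩ circle(D,6.00): a=6.8500, h=5.8376
  candidates: C₊=(6.8454,5.9980) cross=48.081; C₋=(4.4412,-5.4270) cross=-48.081
  mode + wants cross > 0 → take C=(6.8454,5.9980) (cross=48.081)
ex = (C−B)/|BC| = (0.8784,0.4780); ey = (-0.4780,0.8784)
P = B + -1.31·ex + 2.64·ey = (-3.4724,3.3888)

-3.47 3.39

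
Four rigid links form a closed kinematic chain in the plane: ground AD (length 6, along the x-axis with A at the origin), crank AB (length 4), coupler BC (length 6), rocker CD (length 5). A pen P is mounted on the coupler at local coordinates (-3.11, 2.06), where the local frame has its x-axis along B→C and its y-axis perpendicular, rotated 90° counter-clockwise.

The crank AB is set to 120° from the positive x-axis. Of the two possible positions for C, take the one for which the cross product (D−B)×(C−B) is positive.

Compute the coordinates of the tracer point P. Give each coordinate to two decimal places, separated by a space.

-5.43 4.93

A=(0,0), D=(6.00,0)
B = A + 4.00·(cos120°, sin120°) = (-2.0000, 3.4641)
|BD| = 8.7178
circle(B,6.00) ∩ circle(D,5.00): a=4.9898, h=3.3320
  candidates: C₊=(3.9029,4.5390) cross=29.047; C₋=(1.2550,-1.5763) cross=-29.047
  mode + wants cross > 0 → take C=(3.9029,4.5390) (cross=29.047)
ex = (C−B)/|BC| = (0.9838,0.1791); ey = (-0.1791,0.9838)
P = B + -3.11·ex + 2.06·ey = (-5.4287,4.9336)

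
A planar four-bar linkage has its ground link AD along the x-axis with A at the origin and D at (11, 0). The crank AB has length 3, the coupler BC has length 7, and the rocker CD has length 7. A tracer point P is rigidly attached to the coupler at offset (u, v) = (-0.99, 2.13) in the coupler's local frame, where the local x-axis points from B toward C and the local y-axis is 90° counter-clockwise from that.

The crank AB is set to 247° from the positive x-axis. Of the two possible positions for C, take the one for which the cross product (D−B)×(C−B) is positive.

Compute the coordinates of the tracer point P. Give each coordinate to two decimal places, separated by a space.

-3.29 -1.76

A=(0,0), D=(11.00,0)
B = A + 3.00·(cos247°, sin247°) = (-1.1722, -2.7615)
|BD| = 12.4815
circle(B,7.00) ∩ circle(D,7.00): a=6.2408, h=3.1706
  candidates: C₊=(4.2124,1.7113) cross=39.574; C₋=(5.6154,-4.4728) cross=-39.574
  mode + wants cross > 0 → take C=(4.2124,1.7113) (cross=39.574)
ex = (C−B)/|BC| = (0.7692,0.6390); ey = (-0.6390,0.7692)
P = B + -0.99·ex + 2.13·ey = (-3.2947,-1.7556)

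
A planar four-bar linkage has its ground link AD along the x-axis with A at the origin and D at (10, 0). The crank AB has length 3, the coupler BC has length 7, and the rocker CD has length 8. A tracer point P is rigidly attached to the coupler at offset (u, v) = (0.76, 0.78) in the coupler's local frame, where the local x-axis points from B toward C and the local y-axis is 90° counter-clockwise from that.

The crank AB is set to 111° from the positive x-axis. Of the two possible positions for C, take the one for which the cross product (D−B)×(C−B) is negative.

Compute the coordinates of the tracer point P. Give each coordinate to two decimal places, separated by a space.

A=(0,0), D=(10.00,0)
B = A + 3.00·(cos111°, sin111°) = (-1.0751, 2.8007)
|BD| = 11.4238
circle(B,7.00) ∩ circle(D,8.00): a=5.0553, h=4.8418
  candidates: C₊=(5.0130,6.2554) cross=55.312; C₋=(2.6389,-3.1327) cross=-55.312
  mode - wants cross < 0 → take C=(2.6389,-3.1327) (cross=-55.312)
ex = (C−B)/|BC| = (0.5306,-0.8476); ey = (0.8476,0.5306)
P = B + 0.76·ex + 0.78·ey = (-0.0107,2.5704)

-0.01 2.57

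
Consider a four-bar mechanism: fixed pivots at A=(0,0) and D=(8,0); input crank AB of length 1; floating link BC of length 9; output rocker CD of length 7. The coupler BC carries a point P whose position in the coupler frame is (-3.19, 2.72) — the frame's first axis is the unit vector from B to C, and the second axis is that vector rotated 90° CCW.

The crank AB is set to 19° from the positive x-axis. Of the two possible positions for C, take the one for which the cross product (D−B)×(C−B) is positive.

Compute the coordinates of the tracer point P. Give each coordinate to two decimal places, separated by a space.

-3.22 -0.17

A=(0,0), D=(8.00,0)
B = A + 1.00·(cos19°, sin19°) = (0.9455, 0.3256)
|BD| = 7.0620
circle(B,9.00) ∩ circle(D,7.00): a=5.7966, h=6.8847
  candidates: C₊=(7.0534,6.9357) cross=48.620; C₋=(6.4186,-6.8190) cross=-48.620
  mode + wants cross > 0 → take C=(7.0534,6.9357) (cross=48.620)
ex = (C−B)/|BC| = (0.6787,0.7345); ey = (-0.7345,0.6787)
P = B + -3.19·ex + 2.72·ey = (-3.2171,-0.1714)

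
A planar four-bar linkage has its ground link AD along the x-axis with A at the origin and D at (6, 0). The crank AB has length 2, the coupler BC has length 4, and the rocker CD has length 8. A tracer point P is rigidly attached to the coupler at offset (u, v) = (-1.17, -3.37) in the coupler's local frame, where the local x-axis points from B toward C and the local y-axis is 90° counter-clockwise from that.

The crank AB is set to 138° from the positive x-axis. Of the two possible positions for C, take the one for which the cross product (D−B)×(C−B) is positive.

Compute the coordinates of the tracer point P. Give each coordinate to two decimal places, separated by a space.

A=(0,0), D=(6.00,0)
B = A + 2.00·(cos138°, sin138°) = (-1.4863, 1.3383)
|BD| = 7.6050
circle(B,4.00) ∩ circle(D,8.00): a=0.6466, h=3.9474
  candidates: C₊=(-0.1551,5.1103) cross=30.020; C₋=(-1.5444,-2.6613) cross=-30.020
  mode + wants cross > 0 → take C=(-0.1551,5.1103) (cross=30.020)
ex = (C−B)/|BC| = (0.3328,0.9430); ey = (-0.9430,0.3328)
P = B + -1.17·ex + -3.37·ey = (1.3022,-0.8866)

1.30 -0.89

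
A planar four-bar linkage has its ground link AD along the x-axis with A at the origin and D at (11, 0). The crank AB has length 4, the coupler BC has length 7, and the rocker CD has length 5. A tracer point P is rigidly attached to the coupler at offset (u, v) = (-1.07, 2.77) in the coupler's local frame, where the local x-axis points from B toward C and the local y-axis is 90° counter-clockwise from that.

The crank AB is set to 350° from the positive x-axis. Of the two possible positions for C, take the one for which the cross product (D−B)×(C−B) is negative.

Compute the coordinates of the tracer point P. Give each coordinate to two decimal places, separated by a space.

4.70 2.18

A=(0,0), D=(11.00,0)
B = A + 4.00·(cos350°, sin350°) = (3.9392, -0.6946)
|BD| = 7.0949
circle(B,7.00) ∩ circle(D,5.00): a=5.2388, h=4.6427
  candidates: C₊=(8.6983,4.4387) cross=32.940; C₋=(9.6074,-4.8021) cross=-32.940
  mode - wants cross < 0 → take C=(9.6074,-4.8021) (cross=-32.940)
ex = (C−B)/|BC| = (0.8097,-0.5868); ey = (0.5868,0.8097)
P = B + -1.07·ex + 2.77·ey = (4.6982,2.1762)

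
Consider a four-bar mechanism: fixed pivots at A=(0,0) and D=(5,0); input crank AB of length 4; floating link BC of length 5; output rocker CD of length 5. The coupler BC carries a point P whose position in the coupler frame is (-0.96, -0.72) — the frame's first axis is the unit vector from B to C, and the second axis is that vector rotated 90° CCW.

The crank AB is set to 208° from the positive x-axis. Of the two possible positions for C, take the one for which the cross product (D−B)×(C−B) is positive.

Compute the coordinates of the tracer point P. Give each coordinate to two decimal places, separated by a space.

-3.77 -3.05

A=(0,0), D=(5.00,0)
B = A + 4.00·(cos208°, sin208°) = (-3.5318, -1.8779)
|BD| = 8.7360
circle(B,5.00) ∩ circle(D,5.00): a=4.3680, h=2.4332
  candidates: C₊=(0.2111,1.4374) cross=21.257; C₋=(1.2571,-3.3153) cross=-21.257
  mode + wants cross > 0 → take C=(0.2111,1.4374) (cross=21.257)
ex = (C−B)/|BC| = (0.7486,0.6631); ey = (-0.6631,0.7486)
P = B + -0.96·ex + -0.72·ey = (-3.7730,-3.0534)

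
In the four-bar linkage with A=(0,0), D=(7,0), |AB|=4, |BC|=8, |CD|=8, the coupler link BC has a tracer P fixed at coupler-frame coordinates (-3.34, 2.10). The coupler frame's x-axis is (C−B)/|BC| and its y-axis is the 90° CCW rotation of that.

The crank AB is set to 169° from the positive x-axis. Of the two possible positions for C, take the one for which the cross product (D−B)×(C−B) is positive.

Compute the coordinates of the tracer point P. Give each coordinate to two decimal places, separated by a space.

A=(0,0), D=(7.00,0)
B = A + 4.00·(cos169°, sin169°) = (-3.9265, 0.7632)
|BD| = 10.9531
circle(B,8.00) ∩ circle(D,8.00): a=5.4766, h=5.8316
  candidates: C₊=(1.9431,6.1990) cross=63.874; C₋=(1.1304,-5.4358) cross=-63.874
  mode + wants cross > 0 → take C=(1.9431,6.1990) (cross=63.874)
ex = (C−B)/|BC| = (0.7337,0.6795); ey = (-0.6795,0.7337)
P = B + -3.34·ex + 2.10·ey = (-7.8040,0.0346)

-7.80 0.03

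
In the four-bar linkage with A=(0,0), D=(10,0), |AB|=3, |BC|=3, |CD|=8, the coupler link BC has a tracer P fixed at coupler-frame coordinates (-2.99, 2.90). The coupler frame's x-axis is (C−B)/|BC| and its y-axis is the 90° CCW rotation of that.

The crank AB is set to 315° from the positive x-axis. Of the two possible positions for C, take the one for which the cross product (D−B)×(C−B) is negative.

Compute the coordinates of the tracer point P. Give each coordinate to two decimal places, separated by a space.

3.23 1.89

A=(0,0), D=(10.00,0)
B = A + 3.00·(cos315°, sin315°) = (2.1213, -2.1213)
|BD| = 8.1593
circle(B,3.00) ∩ circle(D,8.00): a=0.7092, h=2.9150
  candidates: C₊=(2.0483,0.8778) cross=23.784; C₋=(3.5640,-4.7516) cross=-23.784
  mode - wants cross < 0 → take C=(3.5640,-4.7516) (cross=-23.784)
ex = (C−B)/|BC| = (0.4809,-0.8768); ey = (0.8768,0.4809)
P = B + -2.99·ex + 2.90·ey = (3.2261,1.8948)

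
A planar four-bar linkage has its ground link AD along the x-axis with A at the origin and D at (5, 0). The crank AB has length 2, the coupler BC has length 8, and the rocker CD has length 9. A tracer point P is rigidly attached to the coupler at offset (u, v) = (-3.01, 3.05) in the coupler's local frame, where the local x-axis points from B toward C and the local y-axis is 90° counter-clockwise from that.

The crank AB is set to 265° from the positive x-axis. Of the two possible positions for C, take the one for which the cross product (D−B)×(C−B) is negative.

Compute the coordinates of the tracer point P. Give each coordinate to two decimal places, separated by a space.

A=(0,0), D=(5.00,0)
B = A + 2.00·(cos265°, sin265°) = (-0.1743, -1.9924)
|BD| = 5.5446
circle(B,8.00) ∩ circle(D,9.00): a=1.2393, h=7.9034
  candidates: C₊=(-1.8578,5.8285) cross=43.822; C₋=(3.8222,-8.9226) cross=-43.822
  mode - wants cross < 0 → take C=(3.8222,-8.9226) (cross=-43.822)
ex = (C−B)/|BC| = (0.4996,-0.8663); ey = (0.8663,0.4996)
P = B + -3.01·ex + 3.05·ey = (0.9641,2.1388)

0.96 2.14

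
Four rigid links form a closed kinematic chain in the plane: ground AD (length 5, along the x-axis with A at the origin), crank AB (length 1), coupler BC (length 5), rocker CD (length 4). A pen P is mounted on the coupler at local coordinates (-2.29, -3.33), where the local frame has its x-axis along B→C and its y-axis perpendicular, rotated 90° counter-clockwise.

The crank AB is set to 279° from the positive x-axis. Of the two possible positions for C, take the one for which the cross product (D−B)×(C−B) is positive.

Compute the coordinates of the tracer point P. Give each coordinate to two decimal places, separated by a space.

1.83 -4.67

A=(0,0), D=(5.00,0)
B = A + 1.00·(cos279°, sin279°) = (0.1564, -0.9877)
|BD| = 4.9432
circle(B,5.00) ∩ circle(D,4.00): a=3.3820, h=3.6827
  candidates: C₊=(2.7344,3.2965) cross=18.205; C₋=(4.2060,-3.9204) cross=-18.205
  mode + wants cross > 0 → take C=(2.7344,3.2965) (cross=18.205)
ex = (C−B)/|BC| = (0.5156,0.8568); ey = (-0.8568,0.5156)
P = B + -2.29·ex + -3.33·ey = (1.8290,-4.6667)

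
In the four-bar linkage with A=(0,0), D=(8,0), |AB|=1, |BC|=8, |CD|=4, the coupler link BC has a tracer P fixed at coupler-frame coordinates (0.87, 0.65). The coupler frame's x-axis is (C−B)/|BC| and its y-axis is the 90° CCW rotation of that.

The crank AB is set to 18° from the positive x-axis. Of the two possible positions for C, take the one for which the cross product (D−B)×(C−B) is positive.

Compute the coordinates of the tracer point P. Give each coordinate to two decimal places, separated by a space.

A=(0,0), D=(8.00,0)
B = A + 1.00·(cos18°, sin18°) = (0.9511, 0.3090)
|BD| = 7.0557
circle(B,8.00) ∩ circle(D,4.00): a=6.9294, h=3.9980
  candidates: C₊=(8.0489,3.9997) cross=28.209; C₋=(7.6987,-3.9886) cross=-28.209
  mode + wants cross > 0 → take C=(8.0489,3.9997) (cross=28.209)
ex = (C−B)/|BC| = (0.8872,0.4613); ey = (-0.4613,0.8872)
P = B + 0.87·ex + 0.65·ey = (1.4231,1.2871)

1.42 1.29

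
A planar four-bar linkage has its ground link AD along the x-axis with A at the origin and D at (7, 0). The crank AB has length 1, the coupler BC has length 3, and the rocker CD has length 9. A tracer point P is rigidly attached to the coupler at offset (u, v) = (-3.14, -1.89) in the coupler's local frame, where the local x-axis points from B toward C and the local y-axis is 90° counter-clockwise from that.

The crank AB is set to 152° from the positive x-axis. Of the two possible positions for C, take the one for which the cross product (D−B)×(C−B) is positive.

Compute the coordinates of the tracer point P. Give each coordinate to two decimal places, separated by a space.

A=(0,0), D=(7.00,0)
B = A + 1.00·(cos152°, sin152°) = (-0.8829, 0.4695)
|BD| = 7.8969
circle(B,3.00) ∩ circle(D,9.00): a=-0.6103, h=2.9373
  candidates: C₊=(-1.3175,3.4378) cross=23.195; C₋=(-1.6668,-2.4263) cross=-23.195
  mode + wants cross > 0 → take C=(-1.3175,3.4378) (cross=23.195)
ex = (C−B)/|BC| = (-0.1449,0.9895); ey = (-0.9895,-0.1449)
P = B + -3.14·ex + -1.89·ey = (1.4420,-2.3636)

1.44 -2.36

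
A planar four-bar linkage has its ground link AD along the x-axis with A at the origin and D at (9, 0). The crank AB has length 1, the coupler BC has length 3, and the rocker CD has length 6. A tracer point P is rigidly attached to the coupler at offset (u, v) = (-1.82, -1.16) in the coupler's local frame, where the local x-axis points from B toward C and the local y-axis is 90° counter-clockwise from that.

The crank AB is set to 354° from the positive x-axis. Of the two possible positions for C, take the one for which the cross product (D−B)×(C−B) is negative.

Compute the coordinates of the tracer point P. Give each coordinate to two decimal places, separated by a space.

-1.15 0.13

A=(0,0), D=(9.00,0)
B = A + 1.00·(cos354°, sin354°) = (0.9945, -0.1045)
|BD| = 8.0062
circle(B,3.00) ∩ circle(D,6.00): a=2.3169, h=1.9058
  candidates: C₊=(3.2863,1.8314) cross=15.258; C₋=(3.3361,-1.9799) cross=-15.258
  mode - wants cross < 0 → take C=(3.3361,-1.9799) (cross=-15.258)
ex = (C−B)/|BC| = (0.7805,-0.6251); ey = (0.6251,0.7805)
P = B + -1.82·ex + -1.16·ey = (-1.1512,0.1278)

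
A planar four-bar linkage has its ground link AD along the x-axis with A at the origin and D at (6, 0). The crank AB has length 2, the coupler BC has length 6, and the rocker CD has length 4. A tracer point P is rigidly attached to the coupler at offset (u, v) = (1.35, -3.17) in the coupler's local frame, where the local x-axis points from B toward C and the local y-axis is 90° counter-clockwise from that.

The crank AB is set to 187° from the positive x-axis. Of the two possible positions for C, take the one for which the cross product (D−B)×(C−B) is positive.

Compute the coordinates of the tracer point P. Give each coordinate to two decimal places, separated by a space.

A=(0,0), D=(6.00,0)
B = A + 2.00·(cos187°, sin187°) = (-1.9851, -0.2437)
|BD| = 7.9888
circle(B,6.00) ∩ circle(D,4.00): a=5.2462, h=2.9117
  candidates: C₊=(3.1698,2.8266) cross=23.261; C₋=(3.3475,-2.9940) cross=-23.261
  mode + wants cross > 0 → take C=(3.1698,2.8266) (cross=23.261)
ex = (C−B)/|BC| = (0.8591,0.5117); ey = (-0.5117,0.8591)
P = B + 1.35·ex + -3.17·ey = (0.7969,-2.2764)

0.80 -2.28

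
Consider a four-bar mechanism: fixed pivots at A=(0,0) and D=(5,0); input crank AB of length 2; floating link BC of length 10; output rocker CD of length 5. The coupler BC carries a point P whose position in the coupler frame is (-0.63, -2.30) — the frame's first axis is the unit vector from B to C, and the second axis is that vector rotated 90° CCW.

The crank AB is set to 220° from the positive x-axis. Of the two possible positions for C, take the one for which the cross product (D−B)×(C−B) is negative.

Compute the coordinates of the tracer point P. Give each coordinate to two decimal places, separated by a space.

-2.74 -3.34

A=(0,0), D=(5.00,0)
B = A + 2.00·(cos220°, sin220°) = (-1.5321, -1.2856)
|BD| = 6.6574
circle(B,10.00) ∩ circle(D,5.00): a=8.9615, h=4.4374
  candidates: C₊=(6.4039,4.7989) cross=29.542; C₋=(8.1177,-3.9090) cross=-29.542
  mode - wants cross < 0 → take C=(8.1177,-3.9090) (cross=-29.542)
ex = (C−B)/|BC| = (0.9650,-0.2623); ey = (0.2623,0.9650)
P = B + -0.63·ex + -2.30·ey = (-2.7434,-3.3397)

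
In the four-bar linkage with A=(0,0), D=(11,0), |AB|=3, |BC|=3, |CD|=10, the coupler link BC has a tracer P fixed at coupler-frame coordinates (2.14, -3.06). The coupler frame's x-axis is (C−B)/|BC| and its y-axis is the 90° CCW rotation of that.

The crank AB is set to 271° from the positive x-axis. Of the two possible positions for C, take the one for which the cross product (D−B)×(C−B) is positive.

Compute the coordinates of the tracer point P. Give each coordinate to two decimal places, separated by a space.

A=(0,0), D=(11.00,0)
B = A + 3.00·(cos271°, sin271°) = (0.0524, -2.9995)
|BD| = 11.3511
circle(B,3.00) ∩ circle(D,10.00): a=1.6672, h=2.4941
  candidates: C₊=(1.0012,-0.1535) cross=28.311; C₋=(2.3193,-4.9645) cross=-28.311
  mode + wants cross > 0 → take C=(1.0012,-0.1535) (cross=28.311)
ex = (C−B)/|BC| = (0.3163,0.9487); ey = (-0.9487,0.3163)
P = B + 2.14·ex + -3.06·ey = (3.6321,-1.9372)

3.63 -1.94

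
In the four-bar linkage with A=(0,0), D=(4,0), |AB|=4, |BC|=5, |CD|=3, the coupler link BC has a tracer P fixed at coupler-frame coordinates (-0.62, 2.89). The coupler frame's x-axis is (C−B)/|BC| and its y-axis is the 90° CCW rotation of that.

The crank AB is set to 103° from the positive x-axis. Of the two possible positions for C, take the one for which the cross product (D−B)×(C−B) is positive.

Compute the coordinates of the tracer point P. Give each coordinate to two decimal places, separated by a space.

-0.99 6.85

A=(0,0), D=(4.00,0)
B = A + 4.00·(cos103°, sin103°) = (-0.8998, 3.8975)
|BD| = 6.2609
circle(B,5.00) ∩ circle(D,3.00): a=4.4082, h=2.3596
  candidates: C₊=(4.0190,2.9999) cross=14.773; C₋=(1.0812,-0.6933) cross=-14.773
  mode + wants cross > 0 → take C=(4.0190,2.9999) (cross=14.773)
ex = (C−B)/|BC| = (0.9838,-0.1795); ey = (0.1795,0.9838)
P = B + -0.62·ex + 2.89·ey = (-0.9910,6.8518)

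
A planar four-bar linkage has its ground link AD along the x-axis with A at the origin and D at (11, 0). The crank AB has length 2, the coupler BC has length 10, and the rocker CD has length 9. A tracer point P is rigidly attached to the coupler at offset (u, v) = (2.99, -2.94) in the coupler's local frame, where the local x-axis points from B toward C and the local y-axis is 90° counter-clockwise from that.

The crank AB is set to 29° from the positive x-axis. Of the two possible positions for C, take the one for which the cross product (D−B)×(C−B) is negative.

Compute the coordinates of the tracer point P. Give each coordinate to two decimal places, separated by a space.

A=(0,0), D=(11.00,0)
B = A + 2.00·(cos29°, sin29°) = (1.7492, 0.9696)
|BD| = 9.3014
circle(B,10.00) ∩ circle(D,9.00): a=5.6721, h=8.2358
  candidates: C₊=(8.2489,8.5692) cross=76.604; C₋=(6.5319,-7.8125) cross=-76.604
  mode - wants cross < 0 → take C=(6.5319,-7.8125) (cross=-76.604)
ex = (C−B)/|BC| = (0.4783,-0.8782); ey = (0.8782,0.4783)
P = B + 2.99·ex + -2.94·ey = (0.5973,-3.0623)

0.60 -3.06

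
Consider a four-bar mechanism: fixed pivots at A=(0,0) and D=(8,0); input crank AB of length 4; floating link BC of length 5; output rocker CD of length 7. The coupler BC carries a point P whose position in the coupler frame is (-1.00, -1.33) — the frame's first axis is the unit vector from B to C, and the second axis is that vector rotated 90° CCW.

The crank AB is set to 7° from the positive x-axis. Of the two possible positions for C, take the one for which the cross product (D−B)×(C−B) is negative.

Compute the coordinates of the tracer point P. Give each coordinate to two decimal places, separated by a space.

3.00 1.84

A=(0,0), D=(8.00,0)
B = A + 4.00·(cos7°, sin7°) = (3.9702, 0.4875)
|BD| = 4.0592
circle(B,5.00) ∩ circle(D,7.00): a=-0.9267, h=4.9134
  candidates: C₊=(3.6403,5.4766) cross=19.944; C₋=(2.4602,-4.2791) cross=-19.944
  mode - wants cross < 0 → take C=(2.4602,-4.2791) (cross=-19.944)
ex = (C−B)/|BC| = (-0.3020,-0.9533); ey = (0.9533,-0.3020)
P = B + -1.00·ex + -1.33·ey = (3.0043,1.8424)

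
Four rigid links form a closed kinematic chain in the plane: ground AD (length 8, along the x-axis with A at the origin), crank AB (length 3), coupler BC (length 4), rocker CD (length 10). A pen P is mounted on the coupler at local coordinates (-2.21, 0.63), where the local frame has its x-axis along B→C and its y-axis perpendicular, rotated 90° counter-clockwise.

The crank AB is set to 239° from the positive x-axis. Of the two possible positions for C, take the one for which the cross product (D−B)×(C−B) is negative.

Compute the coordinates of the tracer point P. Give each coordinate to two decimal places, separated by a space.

-1.91 -0.30

A=(0,0), D=(8.00,0)
B = A + 3.00·(cos239°, sin239°) = (-1.5451, -2.5715)
|BD| = 9.8854
circle(B,4.00) ∩ circle(D,10.00): a=0.6940, h=3.9393
  candidates: C₊=(-1.8997,1.4128) cross=38.942; C₋=(0.1498,-6.1947) cross=-38.942
  mode - wants cross < 0 → take C=(0.1498,-6.1947) (cross=-38.942)
ex = (C−B)/|BC| = (0.4237,-0.9058); ey = (0.9058,0.4237)
P = B + -2.21·ex + 0.63·ey = (-1.9109,-0.3028)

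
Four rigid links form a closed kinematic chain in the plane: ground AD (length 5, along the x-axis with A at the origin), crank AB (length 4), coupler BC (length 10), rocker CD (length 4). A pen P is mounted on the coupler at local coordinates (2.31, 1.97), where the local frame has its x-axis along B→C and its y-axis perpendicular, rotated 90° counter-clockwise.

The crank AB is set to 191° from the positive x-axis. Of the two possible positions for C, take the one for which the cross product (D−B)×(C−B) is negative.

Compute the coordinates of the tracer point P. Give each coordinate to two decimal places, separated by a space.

A=(0,0), D=(5.00,0)
B = A + 4.00·(cos191°, sin191°) = (-3.9265, -0.7632)
|BD| = 8.9591
circle(B,10.00) ∩ circle(D,4.00): a=9.1675, h=3.9946
  candidates: C₊=(4.8674,3.9978) cross=35.788; C₋=(5.5480,-3.9623) cross=-35.788
  mode - wants cross < 0 → take C=(5.5480,-3.9623) (cross=-35.788)
ex = (C−B)/|BC| = (0.9474,-0.3199); ey = (0.3199,0.9474)
P = B + 2.31·ex + 1.97·ey = (-1.1077,0.3643)

-1.11 0.36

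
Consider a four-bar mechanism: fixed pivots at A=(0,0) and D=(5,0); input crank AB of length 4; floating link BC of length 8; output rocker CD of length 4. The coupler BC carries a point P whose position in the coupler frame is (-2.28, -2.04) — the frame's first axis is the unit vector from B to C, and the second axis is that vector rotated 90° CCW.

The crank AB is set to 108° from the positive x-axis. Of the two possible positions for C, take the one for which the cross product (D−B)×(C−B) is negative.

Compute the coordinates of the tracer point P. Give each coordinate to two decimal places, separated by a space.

-4.12 4.82

A=(0,0), D=(5.00,0)
B = A + 4.00·(cos108°, sin108°) = (-1.2361, 3.8042)
|BD| = 7.3048
circle(B,8.00) ∩ circle(D,4.00): a=6.9379, h=3.9831
  candidates: C₊=(6.7611,3.5915) cross=29.096; C₋=(2.6124,-3.2093) cross=-29.096
  mode - wants cross < 0 → take C=(2.6124,-3.2093) (cross=-29.096)
ex = (C−B)/|BC| = (0.4811,-0.8767); ey = (0.8767,0.4811)
P = B + -2.28·ex + -2.04·ey = (-4.1213,4.8217)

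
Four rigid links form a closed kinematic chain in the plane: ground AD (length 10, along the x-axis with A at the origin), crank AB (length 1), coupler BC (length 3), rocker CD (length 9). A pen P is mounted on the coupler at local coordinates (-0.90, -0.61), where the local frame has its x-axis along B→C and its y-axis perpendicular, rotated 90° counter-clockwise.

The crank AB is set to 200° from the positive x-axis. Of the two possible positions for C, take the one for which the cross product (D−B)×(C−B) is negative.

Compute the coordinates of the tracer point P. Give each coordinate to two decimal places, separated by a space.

-2.02 -0.20

A=(0,0), D=(10.00,0)
B = A + 1.00·(cos200°, sin200°) = (-0.9397, -0.3420)
|BD| = 10.9450
circle(B,3.00) ∩ circle(D,9.00): a=2.1834, h=2.0574
  candidates: C₊=(1.1783,1.7826) cross=22.518; C₋=(1.3069,-2.3302) cross=-22.518
  mode - wants cross < 0 → take C=(1.3069,-2.3302) (cross=-22.518)
ex = (C−B)/|BC| = (0.7489,-0.6627); ey = (0.6627,0.7489)
P = B + -0.90·ex + -0.61·ey = (-2.0179,-0.2024)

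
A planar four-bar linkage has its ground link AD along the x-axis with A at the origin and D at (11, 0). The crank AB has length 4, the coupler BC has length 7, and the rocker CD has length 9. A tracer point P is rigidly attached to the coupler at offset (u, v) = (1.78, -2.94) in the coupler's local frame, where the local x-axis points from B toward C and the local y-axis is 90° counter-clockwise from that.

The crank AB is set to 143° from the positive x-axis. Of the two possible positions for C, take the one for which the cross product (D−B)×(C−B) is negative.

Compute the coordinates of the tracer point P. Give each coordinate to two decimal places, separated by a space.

A=(0,0), D=(11.00,0)
B = A + 4.00·(cos143°, sin143°) = (-3.1945, 2.4073)
|BD| = 14.3972
circle(B,7.00) ∩ circle(D,9.00): a=6.0873, h=3.4562
  candidates: C₊=(3.3849,4.7969) cross=49.759; C₋=(2.2292,-2.0180) cross=-49.759
  mode - wants cross < 0 → take C=(2.2292,-2.0180) (cross=-49.759)
ex = (C−B)/|BC| = (0.7748,-0.6322); ey = (0.6322,0.7748)
P = B + 1.78·ex + -2.94·ey = (-3.6740,-0.9960)

-3.67 -1.00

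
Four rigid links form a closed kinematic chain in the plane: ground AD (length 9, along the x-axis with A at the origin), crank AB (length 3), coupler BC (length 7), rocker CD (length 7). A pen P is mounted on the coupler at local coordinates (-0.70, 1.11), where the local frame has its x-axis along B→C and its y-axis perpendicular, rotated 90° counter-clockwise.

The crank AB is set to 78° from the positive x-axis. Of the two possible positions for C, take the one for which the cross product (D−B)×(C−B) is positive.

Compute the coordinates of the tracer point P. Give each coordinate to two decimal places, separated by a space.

-0.55 3.52

A=(0,0), D=(9.00,0)
B = A + 3.00·(cos78°, sin78°) = (0.6237, 2.9344)
|BD| = 8.8754
circle(B,7.00) ∩ circle(D,7.00): a=4.4377, h=5.4136
  candidates: C₊=(6.6017,6.5763) cross=48.048; C₋=(3.0220,-3.6419) cross=-48.048
  mode + wants cross > 0 → take C=(6.6017,6.5763) (cross=48.048)
ex = (C−B)/|BC| = (0.8540,0.5203); ey = (-0.5203,0.8540)
P = B + -0.70·ex + 1.11·ey = (-0.5516,3.5182)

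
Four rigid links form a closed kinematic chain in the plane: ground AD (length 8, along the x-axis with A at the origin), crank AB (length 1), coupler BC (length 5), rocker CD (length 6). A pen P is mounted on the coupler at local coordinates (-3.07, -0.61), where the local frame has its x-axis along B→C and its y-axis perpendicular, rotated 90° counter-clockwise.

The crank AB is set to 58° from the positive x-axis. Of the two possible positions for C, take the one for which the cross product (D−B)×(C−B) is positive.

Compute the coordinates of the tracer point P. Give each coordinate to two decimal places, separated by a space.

-1.15 -1.79

A=(0,0), D=(8.00,0)
B = A + 1.00·(cos58°, sin58°) = (0.5299, 0.8480)
|BD| = 7.5181
circle(B,5.00) ∩ circle(D,6.00): a=3.0275, h=3.9793
  candidates: C₊=(3.9869,4.4604) cross=29.916; C₋=(3.0892,-3.4473) cross=-29.916
  mode + wants cross > 0 → take C=(3.9869,4.4604) (cross=29.916)
ex = (C−B)/|BC| = (0.6914,0.7225); ey = (-0.7225,0.6914)
P = B + -3.07·ex + -0.61·ey = (-1.1520,-1.7917)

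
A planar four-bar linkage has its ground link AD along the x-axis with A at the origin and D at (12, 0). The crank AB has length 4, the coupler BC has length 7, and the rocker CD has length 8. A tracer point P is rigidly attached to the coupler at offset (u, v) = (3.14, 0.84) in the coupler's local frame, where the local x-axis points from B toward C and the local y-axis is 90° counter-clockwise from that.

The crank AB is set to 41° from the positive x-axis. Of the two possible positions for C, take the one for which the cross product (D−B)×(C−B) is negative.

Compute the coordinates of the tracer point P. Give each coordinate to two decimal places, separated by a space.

4.76 -0.12

A=(0,0), D=(12.00,0)
B = A + 4.00·(cos41°, sin41°) = (3.0188, 2.6242)
|BD| = 9.3567
circle(B,7.00) ∩ circle(D,8.00): a=3.8768, h=5.8284
  candidates: C₊=(8.3747,7.1314) cross=54.535; C₋=(5.1054,-4.0576) cross=-54.535
  mode - wants cross < 0 → take C=(5.1054,-4.0576) (cross=-54.535)
ex = (C−B)/|BC| = (0.2981,-0.9545); ey = (0.9545,0.2981)
P = B + 3.14·ex + 0.84·ey = (4.7566,-0.1226)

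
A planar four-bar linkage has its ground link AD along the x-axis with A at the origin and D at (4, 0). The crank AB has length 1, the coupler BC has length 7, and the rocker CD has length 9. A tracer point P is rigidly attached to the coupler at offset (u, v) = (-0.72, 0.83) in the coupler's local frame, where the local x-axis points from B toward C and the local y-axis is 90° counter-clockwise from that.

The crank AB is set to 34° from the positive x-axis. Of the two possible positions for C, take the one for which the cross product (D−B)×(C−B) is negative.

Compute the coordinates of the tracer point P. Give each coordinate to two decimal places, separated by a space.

1.93 0.60

A=(0,0), D=(4.00,0)
B = A + 1.00·(cos34°, sin34°) = (0.8290, 0.5592)
|BD| = 3.2199
circle(B,7.00) ∩ circle(D,9.00): a=-3.3592, h=6.1413
  candidates: C₊=(-1.4125,7.1906) cross=19.774; C₋=(-3.5456,-4.9054) cross=-19.774
  mode - wants cross < 0 → take C=(-3.5456,-4.9054) (cross=-19.774)
ex = (C−B)/|BC| = (-0.6250,-0.7807); ey = (0.7807,-0.6250)
P = B + -0.72·ex + 0.83·ey = (1.9270,0.6026)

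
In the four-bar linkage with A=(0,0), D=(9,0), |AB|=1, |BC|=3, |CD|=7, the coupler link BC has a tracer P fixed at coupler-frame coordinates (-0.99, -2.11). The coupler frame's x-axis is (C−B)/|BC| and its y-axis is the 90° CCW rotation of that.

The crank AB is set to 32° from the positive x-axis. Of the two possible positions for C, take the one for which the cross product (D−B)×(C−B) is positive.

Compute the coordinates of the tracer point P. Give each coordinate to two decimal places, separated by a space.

A=(0,0), D=(9.00,0)
B = A + 1.00·(cos32°, sin32°) = (0.8480, 0.5299)
|BD| = 8.1692
circle(B,3.00) ∩ circle(D,7.00): a=1.6363, h=2.5144
  candidates: C₊=(2.6441,2.9329) cross=20.541; C₋=(2.3178,-2.0854) cross=-20.541
  mode + wants cross > 0 → take C=(2.6441,2.9329) (cross=20.541)
ex = (C−B)/|BC| = (0.5987,0.8010); ey = (-0.8010,0.5987)
P = B + -0.99·ex + -2.11·ey = (1.9455,-1.5263)

1.95 -1.53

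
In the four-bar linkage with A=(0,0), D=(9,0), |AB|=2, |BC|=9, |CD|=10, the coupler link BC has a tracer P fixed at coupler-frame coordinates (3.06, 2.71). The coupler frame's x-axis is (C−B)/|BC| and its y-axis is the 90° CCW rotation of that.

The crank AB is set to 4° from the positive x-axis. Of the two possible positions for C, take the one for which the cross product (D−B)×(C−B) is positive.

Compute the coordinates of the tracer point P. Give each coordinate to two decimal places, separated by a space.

0.17 3.79

A=(0,0), D=(9.00,0)
B = A + 2.00·(cos4°, sin4°) = (1.9951, 0.1395)
|BD| = 7.0063
circle(B,9.00) ∩ circle(D,10.00): a=2.1472, h=8.7401
  candidates: C₊=(4.3159,8.8351) cross=61.235; C₋=(3.9679,-8.6416) cross=-61.235
  mode + wants cross > 0 → take C=(4.3159,8.8351) (cross=61.235)
ex = (C−B)/|BC| = (0.2579,0.9662); ey = (-0.9662,0.2579)
P = B + 3.06·ex + 2.71·ey = (0.1659,3.7948)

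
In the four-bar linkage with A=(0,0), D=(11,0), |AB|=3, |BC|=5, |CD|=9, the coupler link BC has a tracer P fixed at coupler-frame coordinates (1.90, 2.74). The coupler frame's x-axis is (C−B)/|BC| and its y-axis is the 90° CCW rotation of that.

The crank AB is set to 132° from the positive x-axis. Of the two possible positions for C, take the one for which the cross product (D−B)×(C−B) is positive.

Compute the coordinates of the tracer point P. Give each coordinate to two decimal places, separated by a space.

A=(0,0), D=(11.00,0)
B = A + 3.00·(cos132°, sin132°) = (-2.0074, 2.2294)
|BD| = 13.1971
circle(B,5.00) ∩ circle(D,9.00): a=4.4769, h=2.2266
  candidates: C₊=(2.7813,3.6678) cross=29.385; C₋=(2.0290,-0.7215) cross=-29.385
  mode + wants cross > 0 → take C=(2.7813,3.6678) (cross=29.385)
ex = (C−B)/|BC| = (0.9577,0.2877); ey = (-0.2877,0.9577)
P = B + 1.90·ex + 2.74·ey = (-0.9759,5.4002)

-0.98 5.40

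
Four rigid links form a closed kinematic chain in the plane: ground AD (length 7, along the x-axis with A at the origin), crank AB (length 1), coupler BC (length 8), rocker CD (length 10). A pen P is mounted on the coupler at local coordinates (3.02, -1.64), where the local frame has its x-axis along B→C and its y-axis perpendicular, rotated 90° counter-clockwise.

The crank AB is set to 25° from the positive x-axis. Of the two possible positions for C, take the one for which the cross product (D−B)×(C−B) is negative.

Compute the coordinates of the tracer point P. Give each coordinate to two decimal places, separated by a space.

-0.90 -2.50

A=(0,0), D=(7.00,0)
B = A + 1.00·(cos25°, sin25°) = (0.9063, 0.4226)
|BD| = 6.1083
circle(B,8.00) ∩ circle(D,10.00): a=0.1074, h=7.9993
  candidates: C₊=(1.5669,8.3953) cross=48.862; C₋=(0.4600,-7.5649) cross=-48.862
  mode - wants cross < 0 → take C=(0.4600,-7.5649) (cross=-48.862)
ex = (C−B)/|BC| = (-0.0558,-0.9984); ey = (0.9984,-0.0558)
P = B + 3.02·ex + -1.64·ey = (-0.8996,-2.5012)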